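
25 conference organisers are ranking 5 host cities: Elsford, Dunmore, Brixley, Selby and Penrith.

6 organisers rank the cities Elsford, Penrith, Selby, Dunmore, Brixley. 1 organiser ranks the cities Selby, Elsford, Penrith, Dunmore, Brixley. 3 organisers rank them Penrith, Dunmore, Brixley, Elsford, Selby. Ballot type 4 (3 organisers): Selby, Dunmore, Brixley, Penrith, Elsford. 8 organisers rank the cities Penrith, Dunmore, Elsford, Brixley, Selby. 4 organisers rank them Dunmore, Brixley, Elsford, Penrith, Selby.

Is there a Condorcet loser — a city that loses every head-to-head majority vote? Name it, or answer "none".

Head-to-head results (25 organisers):
Elsford vs Dunmore: Elsford preferred on 6+1 = 7 ballots; Dunmore wins 18–7.
Elsford–Brixley: Elsford 15–10.
Elsford–Selby: Elsford 21–4.
Elsford vs Penrith: Penrith wins 14–11.
Dunmore vs Brixley: Dunmore is ranked higher on 6+1+3+3+8+4 = 25 ballots, Brixley on 0. Dunmore wins 25–0.
Dunmore vs Selby: Dunmore wins 15–10.
Dunmore–Penrith: Penrith 18–7.
Brixley vs Selby: Brixley wins 15–10.
Brixley vs Penrith: 7 to 18, Penrith.
Selby–Penrith: Penrith 21–4.
Selby loses to every other city — it is the Condorcet loser.

Selby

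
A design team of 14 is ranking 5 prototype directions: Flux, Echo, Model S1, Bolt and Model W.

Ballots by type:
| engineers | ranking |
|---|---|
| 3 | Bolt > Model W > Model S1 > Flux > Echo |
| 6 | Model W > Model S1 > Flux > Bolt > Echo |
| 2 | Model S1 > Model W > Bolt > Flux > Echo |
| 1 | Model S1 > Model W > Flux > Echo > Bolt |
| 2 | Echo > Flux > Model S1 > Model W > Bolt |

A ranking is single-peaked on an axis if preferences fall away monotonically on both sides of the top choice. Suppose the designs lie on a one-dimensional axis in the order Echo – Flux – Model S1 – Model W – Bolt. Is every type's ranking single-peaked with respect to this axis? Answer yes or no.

yes

Axis positions: Echo=1, Flux=2, Model S1=3, Model W=4, Bolt=5.
Type 1 (peak Bolt at position 5): ranking walks positions 5-4-3-2-1, expanding outward from the peak — single-peaked.
Type 2 (peak Model W at position 4): ranking walks positions 4-3-2-5-1, expanding outward from the peak — single-peaked.
Type 3 (peak Model S1 at position 3): ranking walks positions 3-4-5-2-1, expanding outward from the peak — single-peaked.
Type 4 (peak Model S1 at position 3): ranking walks positions 3-4-2-1-5, expanding outward from the peak — single-peaked.
Type 5 (peak Echo at position 1): ranking walks positions 1-2-3-4-5, expanding outward from the peak — single-peaked.
Every ranking is single-peaked on this axis.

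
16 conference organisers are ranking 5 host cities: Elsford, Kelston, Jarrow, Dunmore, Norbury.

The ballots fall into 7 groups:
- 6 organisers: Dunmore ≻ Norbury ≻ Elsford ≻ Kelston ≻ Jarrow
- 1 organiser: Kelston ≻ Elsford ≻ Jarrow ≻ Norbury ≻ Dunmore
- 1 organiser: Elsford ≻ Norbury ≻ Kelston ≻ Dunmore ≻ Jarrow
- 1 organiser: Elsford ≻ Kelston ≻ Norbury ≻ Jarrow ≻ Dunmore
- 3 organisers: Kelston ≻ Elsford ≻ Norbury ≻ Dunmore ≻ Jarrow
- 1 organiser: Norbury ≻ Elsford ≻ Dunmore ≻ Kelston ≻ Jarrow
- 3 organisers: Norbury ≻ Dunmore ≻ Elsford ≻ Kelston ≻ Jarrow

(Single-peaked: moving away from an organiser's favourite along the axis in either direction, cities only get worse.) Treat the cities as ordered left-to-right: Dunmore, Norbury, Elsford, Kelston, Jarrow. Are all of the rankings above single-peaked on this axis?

yes

Axis positions: Dunmore=1, Norbury=2, Elsford=3, Kelston=4, Jarrow=5.
Group 1 (peak Dunmore at position 1): ranking walks positions 1-2-3-4-5, expanding outward from the peak — single-peaked.
Group 2 (peak Kelston at position 4): ranking walks positions 4-3-5-2-1, expanding outward from the peak — single-peaked.
Group 3 (peak Elsford at position 3): ranking walks positions 3-2-4-1-5, expanding outward from the peak — single-peaked.
Group 4 (peak Elsford at position 3): ranking walks positions 3-4-2-5-1, expanding outward from the peak — single-peaked.
Group 5 (peak Kelston at position 4): ranking walks positions 4-3-2-1-5, expanding outward from the peak — single-peaked.
Group 6 (peak Norbury at position 2): ranking walks positions 2-3-1-4-5, expanding outward from the peak — single-peaked.
Group 7 (peak Norbury at position 2): ranking walks positions 2-1-3-4-5, expanding outward from the peak — single-peaked.
Every ranking is single-peaked on this axis.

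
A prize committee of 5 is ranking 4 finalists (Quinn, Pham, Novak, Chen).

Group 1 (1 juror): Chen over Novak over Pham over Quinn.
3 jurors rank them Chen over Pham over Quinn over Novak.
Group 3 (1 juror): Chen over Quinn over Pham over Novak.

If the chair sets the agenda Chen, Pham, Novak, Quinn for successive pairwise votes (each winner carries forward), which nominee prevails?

Chen

Round 1: Chen vs Pham — 5–0, Chen advances.
Round 2: Chen vs Novak — 5–0, Chen advances.
Round 3: Chen vs Quinn — 5–0, Chen advances.
The agenda winner is Chen.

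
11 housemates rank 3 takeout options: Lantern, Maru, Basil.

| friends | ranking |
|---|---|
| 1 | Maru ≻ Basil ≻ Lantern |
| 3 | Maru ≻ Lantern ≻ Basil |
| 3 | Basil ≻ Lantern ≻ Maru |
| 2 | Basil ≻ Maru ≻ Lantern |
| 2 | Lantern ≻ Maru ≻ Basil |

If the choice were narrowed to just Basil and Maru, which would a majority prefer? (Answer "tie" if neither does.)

Ballots ranking Basil above Maru: 3 + 2 = 5.
Ballots ranking Maru above Basil: 11 − 5 = 6.
Maru wins the head-to-head 6–5.

Maru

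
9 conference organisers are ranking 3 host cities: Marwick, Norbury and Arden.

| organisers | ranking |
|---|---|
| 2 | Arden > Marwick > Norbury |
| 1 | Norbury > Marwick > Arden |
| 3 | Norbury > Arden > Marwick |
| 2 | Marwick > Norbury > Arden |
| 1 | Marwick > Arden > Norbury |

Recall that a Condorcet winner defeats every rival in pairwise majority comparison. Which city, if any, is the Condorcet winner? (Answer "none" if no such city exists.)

Pairwise majorities:
Marwick vs Norbury: Marwick preferred on 2+2+1 = 5 ballots; Marwick wins 5–4.
Marwick vs Arden: Marwick preferred on 1+2+1 = 4 ballots; Arden wins 5–4.
Norbury vs Arden: Norbury preferred on 1+3+2 = 6 ballots; Norbury wins 6–3.
Every city loses at least once (Marwick loses to Arden; Norbury loses to Marwick; Arden loses to Norbury). The majority relation contains the cycle Marwick → Norbury → Arden → Marwick, so there is no Condorcet winner.

none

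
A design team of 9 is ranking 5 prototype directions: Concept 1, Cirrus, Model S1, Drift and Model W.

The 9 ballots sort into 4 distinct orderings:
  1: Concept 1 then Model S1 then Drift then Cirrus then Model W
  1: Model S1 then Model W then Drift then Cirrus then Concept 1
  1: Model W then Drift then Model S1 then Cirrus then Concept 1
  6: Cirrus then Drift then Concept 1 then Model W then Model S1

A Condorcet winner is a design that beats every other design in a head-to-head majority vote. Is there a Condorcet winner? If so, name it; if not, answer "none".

Check each pair by majority over 9 ballots:
Concept 1 vs Cirrus: 1 for Concept 1, 8 for Cirrus — Cirrus by 8–1.
Concept 1–Model S1: Concept 1 7–2.
Concept 1 vs Drift: Drift wins 8–1.
Concept 1 vs Model W: Concept 1 preferred on 1+6 = 7 ballots; Concept 1 wins 7–2.
Cirrus–Model S1: Cirrus 6–3.
Cirrus–Drift: Cirrus 6–3.
Cirrus vs Model W: Cirrus wins 7–2.
Model S1 vs Drift: 1+1 = 2 for Model S1, 7 for Drift — Drift by 7–2.
Model S1–Model W: Model W 7–2.
Drift vs Model W: Drift preferred on 1+6 = 7 ballots; Drift wins 7–2.
Cirrus wins every pairwise contest, so Cirrus is the Condorcet winner.

Cirrus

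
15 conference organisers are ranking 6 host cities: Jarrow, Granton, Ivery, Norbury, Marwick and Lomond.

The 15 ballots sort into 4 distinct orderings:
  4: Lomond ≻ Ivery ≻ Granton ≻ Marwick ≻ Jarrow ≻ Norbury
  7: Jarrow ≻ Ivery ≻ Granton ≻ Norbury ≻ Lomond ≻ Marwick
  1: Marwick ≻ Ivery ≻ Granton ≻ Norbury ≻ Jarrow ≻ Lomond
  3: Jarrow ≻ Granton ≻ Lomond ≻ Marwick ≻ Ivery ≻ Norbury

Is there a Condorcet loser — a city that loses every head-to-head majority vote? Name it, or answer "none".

none

Pairwise majorities:
Jarrow vs Granton: 10 to 5, Jarrow.
Jarrow–Ivery: Jarrow 10–5.
Jarrow vs Norbury: Jarrow wins 14–1.
Jarrow vs Marwick: 10 to 5, Jarrow.
Jarrow vs Lomond: Jarrow, 11–4.
Granton vs Ivery: Ivery wins 12–3.
Granton vs Norbury: Granton, 15–0.
Granton vs Marwick: Granton is ranked higher on 4+7+3 = 14 ballots, Marwick on 1. Granton wins 14–1.
Granton vs Lomond: Granton, 11–4.
Ivery–Norbury: Ivery 15–0.
Ivery–Marwick: Ivery 11–4.
Ivery vs Lomond: Ivery, 8–7.
Norbury vs Marwick: Marwick, 8–7.
Norbury vs Lomond: Norbury preferred on 7+1 = 8 ballots; Norbury wins 8–7.
Marwick vs Lomond: Lomond wins 14–1.
Every city wins at least one matchup (Jarrow beats Granton; Granton beats Norbury; Ivery beats Granton; Norbury beats Lomond; Marwick beats Norbury; Lomond beats Marwick), so there is no Condorcet loser.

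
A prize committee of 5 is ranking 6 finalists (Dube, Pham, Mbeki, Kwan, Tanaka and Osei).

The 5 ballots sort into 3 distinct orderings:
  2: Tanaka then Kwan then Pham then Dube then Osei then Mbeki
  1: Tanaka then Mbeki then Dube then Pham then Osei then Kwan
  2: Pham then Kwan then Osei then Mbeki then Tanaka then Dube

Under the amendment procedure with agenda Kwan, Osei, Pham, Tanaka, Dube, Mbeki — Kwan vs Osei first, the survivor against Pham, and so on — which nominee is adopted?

Round 1: Kwan vs Osei — 4–1, Kwan advances.
Round 2: Kwan vs Pham — 2–3, Pham advances.
Round 3: Pham vs Tanaka — 2–3, Tanaka advances.
Round 4: Tanaka vs Dube — 5–0, Tanaka advances.
Round 5: Tanaka vs Mbeki — 3–2, Tanaka advances.
Tanaka survives the agenda.

Tanaka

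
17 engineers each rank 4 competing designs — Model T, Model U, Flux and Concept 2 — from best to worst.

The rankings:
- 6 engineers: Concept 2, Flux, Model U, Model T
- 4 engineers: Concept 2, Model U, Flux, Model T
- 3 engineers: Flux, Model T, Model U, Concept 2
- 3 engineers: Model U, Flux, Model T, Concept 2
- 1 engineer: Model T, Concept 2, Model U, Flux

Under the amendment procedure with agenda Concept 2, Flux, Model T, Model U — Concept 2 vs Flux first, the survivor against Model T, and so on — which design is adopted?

Concept 2

Round 1: Concept 2 vs Flux — 11–6, Concept 2 advances.
Round 2: Concept 2 vs Model T — 10–7, Concept 2 advances.
Round 3: Concept 2 vs Model U — 11–6, Concept 2 advances.
Concept 2 survives the agenda.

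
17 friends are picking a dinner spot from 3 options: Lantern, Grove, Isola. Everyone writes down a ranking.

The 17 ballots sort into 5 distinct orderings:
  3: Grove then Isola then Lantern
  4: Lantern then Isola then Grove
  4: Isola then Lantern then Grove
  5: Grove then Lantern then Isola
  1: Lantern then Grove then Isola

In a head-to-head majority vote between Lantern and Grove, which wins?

Ballots ranking Lantern above Grove: 4 + 4 + 1 = 9.
Ballots ranking Grove above Lantern: 17 − 9 = 8.
Lantern wins the head-to-head 9–8.

Lantern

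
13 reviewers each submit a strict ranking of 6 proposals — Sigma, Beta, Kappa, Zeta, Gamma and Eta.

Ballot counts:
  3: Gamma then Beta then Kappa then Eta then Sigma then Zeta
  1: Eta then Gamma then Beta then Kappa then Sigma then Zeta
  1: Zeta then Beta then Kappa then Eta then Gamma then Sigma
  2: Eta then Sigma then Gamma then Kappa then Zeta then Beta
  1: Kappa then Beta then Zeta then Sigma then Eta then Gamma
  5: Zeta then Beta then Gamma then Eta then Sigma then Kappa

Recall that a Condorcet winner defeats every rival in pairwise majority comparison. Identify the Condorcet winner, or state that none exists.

Head-to-head results (13 reviewers):
Sigma–Beta: Beta 11–2.
Sigma vs Kappa: Sigma, 7–6.
Sigma vs Zeta: Zeta, 7–6.
Sigma vs Gamma: Gamma wins 10–3.
Sigma vs Eta: Sigma preferred on 1 ballot; Eta wins 12–1.
Beta–Kappa: Beta 10–3.
Beta vs Zeta: Zeta, 8–5.
Beta–Gamma: Beta 7–6.
Beta vs Eta: Beta preferred on 3+1+1+5 = 10 ballots; Beta wins 10–3.
Kappa vs Zeta: Kappa wins 7–6.
Kappa vs Gamma: Gamma, 11–2.
Kappa vs Eta: Kappa is ranked higher on 3+1+1 = 5 ballots, Eta on 8. Eta wins 8–5.
Zeta vs Gamma: 7 to 6, Zeta.
Zeta vs Eta: Zeta, 7–6.
Gamma vs Eta: Gamma wins 8–5.
Each project drops at least one matchup (Sigma loses to Beta; Beta loses to Zeta; Kappa loses to Sigma; Zeta loses to Kappa; Gamma loses to Beta; Eta loses to Beta); the cycle Sigma beats Kappa beats Zeta beats Sigma rules out a Condorcet winner.

none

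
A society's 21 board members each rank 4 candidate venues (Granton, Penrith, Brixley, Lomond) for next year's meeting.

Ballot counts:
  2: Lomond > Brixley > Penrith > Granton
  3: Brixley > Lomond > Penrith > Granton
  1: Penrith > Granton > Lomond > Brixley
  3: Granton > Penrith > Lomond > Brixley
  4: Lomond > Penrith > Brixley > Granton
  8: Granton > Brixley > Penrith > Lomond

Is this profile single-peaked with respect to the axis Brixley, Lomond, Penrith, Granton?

no

Axis positions: Brixley=1, Lomond=2, Penrith=3, Granton=4.
Type 1 (peak Lomond at position 2): ranking walks positions 2-1-3-4, expanding outward from the peak — single-peaked.
Type 2 (peak Brixley at position 1): ranking walks positions 1-2-3-4, expanding outward from the peak — single-peaked.
Type 3 (peak Penrith at position 3): ranking walks positions 3-4-2-1, expanding outward from the peak — single-peaked.
Type 4 (peak Granton at position 4): ranking walks positions 4-3-2-1, expanding outward from the peak — single-peaked.
Type 5 (peak Lomond at position 2): ranking walks positions 2-3-1-4, expanding outward from the peak — single-peaked.
Type 6: ranking walks positions 4-1-3-2; Brixley is ranked above Penrith even though Penrith lies between Brixley and the peak Granton on the axis — preferences dip and rise again. Not single-peaked.
Type 6 violates single-peakedness, so the profile is not single-peaked on this axis.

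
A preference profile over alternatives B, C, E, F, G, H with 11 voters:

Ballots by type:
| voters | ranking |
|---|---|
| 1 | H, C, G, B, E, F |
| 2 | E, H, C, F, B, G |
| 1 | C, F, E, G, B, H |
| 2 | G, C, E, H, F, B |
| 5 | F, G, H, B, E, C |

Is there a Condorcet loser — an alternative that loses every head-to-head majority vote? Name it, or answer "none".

none

Head-to-head results (11 voters):
B vs C: B is ranked higher on 5 ballots, C on 6. C wins 6–5.
B vs E: B wins 6–5.
B vs F: F, 10–1.
B vs G: G, 9–2.
B vs H: H, 10–1.
C vs E: 1+1+2 = 4 for C, 7 for E — E by 7–4.
C vs F: 1+2+1+2 = 6 for C, 5 for F — C by 6–5.
C vs G: 4 to 7, G.
C vs H: H wins 8–3.
E vs F: 1+2+2 = 5 for E, 6 for F — F by 6–5.
E vs G: E is ranked higher on 2+1 = 3 ballots, G on 8. G wins 8–3.
E–H: H 6–5.
F vs G: F wins 8–3.
F vs H: F wins 6–5.
G vs H: G, 8–3.
Every alternative wins at least one matchup (B beats E; C beats B; E beats C; F beats B; G beats B; H beats B), so there is no Condorcet loser.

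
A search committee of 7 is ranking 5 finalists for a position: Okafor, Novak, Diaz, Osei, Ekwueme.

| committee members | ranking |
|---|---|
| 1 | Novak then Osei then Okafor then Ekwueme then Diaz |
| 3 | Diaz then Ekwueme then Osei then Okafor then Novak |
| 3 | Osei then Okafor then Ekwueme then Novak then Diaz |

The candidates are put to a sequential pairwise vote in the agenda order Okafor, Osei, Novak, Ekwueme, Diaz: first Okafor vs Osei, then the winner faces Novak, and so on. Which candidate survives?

Osei

Round 1: Okafor vs Osei — 0–7, Osei advances.
Round 2: Osei vs Novak — 6–1, Osei advances.
Round 3: Osei vs Ekwueme — 4–3, Osei advances.
Round 4: Osei vs Diaz — 4–3, Osei advances.
Osei survives the agenda.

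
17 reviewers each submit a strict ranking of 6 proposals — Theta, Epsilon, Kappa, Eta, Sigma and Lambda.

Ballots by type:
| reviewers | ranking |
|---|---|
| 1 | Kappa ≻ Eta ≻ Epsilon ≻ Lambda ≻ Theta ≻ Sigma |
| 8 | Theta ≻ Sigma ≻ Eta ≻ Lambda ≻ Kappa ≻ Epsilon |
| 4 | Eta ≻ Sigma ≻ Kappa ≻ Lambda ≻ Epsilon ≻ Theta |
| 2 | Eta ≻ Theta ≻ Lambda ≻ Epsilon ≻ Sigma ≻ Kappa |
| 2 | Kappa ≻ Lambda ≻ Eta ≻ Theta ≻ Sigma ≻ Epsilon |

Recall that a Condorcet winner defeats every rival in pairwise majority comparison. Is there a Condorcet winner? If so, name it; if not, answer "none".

Pairwise majorities:
Theta vs Epsilon: Theta, 12–5.
Theta–Kappa: Theta 10–7.
Theta vs Eta: Eta, 9–8.
Theta vs Sigma: Theta, 13–4.
Theta vs Lambda: Theta, 10–7.
Epsilon vs Kappa: Kappa, 15–2.
Epsilon–Eta: Eta 17–0.
Epsilon vs Sigma: Sigma wins 14–3.
Epsilon vs Lambda: Lambda wins 16–1.
Kappa vs Eta: Eta wins 14–3.
Kappa vs Sigma: Sigma wins 14–3.
Kappa vs Lambda: Lambda, 10–7.
Eta vs Sigma: Eta wins 9–8.
Eta vs Lambda: Eta, 15–2.
Sigma vs Lambda: Sigma, 12–5.
Eta defeats every rival head-to-head and is the Condorcet winner.

Eta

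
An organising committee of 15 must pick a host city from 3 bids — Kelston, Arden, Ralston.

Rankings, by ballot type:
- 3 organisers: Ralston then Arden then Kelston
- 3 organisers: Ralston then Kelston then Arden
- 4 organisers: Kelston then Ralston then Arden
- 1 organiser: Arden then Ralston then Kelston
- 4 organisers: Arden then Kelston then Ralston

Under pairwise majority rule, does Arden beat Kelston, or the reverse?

Arden

Ballots ranking Arden above Kelston: 3 + 1 + 4 = 8.
Ballots ranking Kelston above Arden: 15 − 8 = 7.
Arden wins the head-to-head 8–7.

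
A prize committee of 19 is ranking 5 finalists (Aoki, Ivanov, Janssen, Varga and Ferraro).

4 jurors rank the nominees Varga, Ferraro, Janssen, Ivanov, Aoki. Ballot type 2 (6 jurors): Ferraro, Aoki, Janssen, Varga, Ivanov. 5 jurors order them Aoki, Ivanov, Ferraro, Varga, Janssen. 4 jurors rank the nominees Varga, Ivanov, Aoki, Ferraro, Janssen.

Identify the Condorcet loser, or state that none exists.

Pairwise majorities:
Aoki vs Ivanov: Aoki is ranked higher on 6+5 = 11 ballots, Ivanov on 8. Aoki wins 11–8.
Aoki vs Janssen: 6+5+4 = 15 for Aoki, 4 for Janssen — Aoki by 15–4.
Aoki vs Varga: Aoki preferred on 6+5 = 11 ballots; Aoki wins 11–8.
Aoki vs Ferraro: Ferraro, 10–9.
Ivanov–Janssen: Janssen 10–9.
Ivanov–Varga: Varga 14–5.
Ivanov vs Ferraro: Ferraro, 10–9.
Janssen vs Varga: Janssen preferred on 6 ballots; Varga wins 13–6.
Janssen vs Ferraro: Ferraro, 19–0.
Varga vs Ferraro: 4+4 = 8 for Varga, 11 for Ferraro — Ferraro by 11–8.
Only Ivanov has no wins; Ivanov is the Condorcet loser.

Ivanov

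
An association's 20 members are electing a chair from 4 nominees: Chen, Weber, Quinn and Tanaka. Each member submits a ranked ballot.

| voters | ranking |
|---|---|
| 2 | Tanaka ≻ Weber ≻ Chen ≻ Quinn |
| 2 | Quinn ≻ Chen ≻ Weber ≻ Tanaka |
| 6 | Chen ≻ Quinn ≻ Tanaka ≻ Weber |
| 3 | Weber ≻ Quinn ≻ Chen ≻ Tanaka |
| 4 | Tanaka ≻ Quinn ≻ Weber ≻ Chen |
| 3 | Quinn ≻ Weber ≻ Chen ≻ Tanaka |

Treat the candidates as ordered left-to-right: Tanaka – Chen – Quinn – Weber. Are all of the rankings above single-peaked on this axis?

Axis positions: Tanaka=1, Chen=2, Quinn=3, Weber=4.
Faction 1: ranking walks positions 1-4-2-3; Weber is ranked above Chen even though Chen lies between Weber and the peak Tanaka on the axis — preferences dip and rise again. Not single-peaked.
Faction 2 (peak Quinn at position 3): ranking walks positions 3-2-4-1, expanding outward from the peak — single-peaked.
Faction 3 (peak Chen at position 2): ranking walks positions 2-3-1-4, expanding outward from the peak — single-peaked.
Faction 4 (peak Weber at position 4): ranking walks positions 4-3-2-1, expanding outward from the peak — single-peaked.
Faction 5: ranking walks positions 1-3-4-2; Quinn is ranked above Chen even though Chen lies between Quinn and the peak Tanaka on the axis — preferences dip and rise again. Not single-peaked.
Faction 6 (peak Quinn at position 3): ranking walks positions 3-4-2-1, expanding outward from the peak — single-peaked.
Faction 1 violates single-peakedness, so the profile is not single-peaked on this axis.

no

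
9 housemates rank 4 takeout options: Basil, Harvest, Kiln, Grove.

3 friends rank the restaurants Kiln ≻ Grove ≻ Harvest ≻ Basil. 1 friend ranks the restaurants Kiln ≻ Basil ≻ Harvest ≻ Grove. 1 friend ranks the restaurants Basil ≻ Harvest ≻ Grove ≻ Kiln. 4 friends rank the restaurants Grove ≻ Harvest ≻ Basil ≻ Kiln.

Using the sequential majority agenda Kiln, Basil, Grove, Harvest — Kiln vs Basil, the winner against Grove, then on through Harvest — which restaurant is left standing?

Grove

Round 1: Kiln vs Basil — 4–5, Basil advances.
Round 2: Basil vs Grove — 2–7, Grove advances.
Round 3: Grove vs Harvest — 7–2, Grove advances.
The agenda winner is Grove.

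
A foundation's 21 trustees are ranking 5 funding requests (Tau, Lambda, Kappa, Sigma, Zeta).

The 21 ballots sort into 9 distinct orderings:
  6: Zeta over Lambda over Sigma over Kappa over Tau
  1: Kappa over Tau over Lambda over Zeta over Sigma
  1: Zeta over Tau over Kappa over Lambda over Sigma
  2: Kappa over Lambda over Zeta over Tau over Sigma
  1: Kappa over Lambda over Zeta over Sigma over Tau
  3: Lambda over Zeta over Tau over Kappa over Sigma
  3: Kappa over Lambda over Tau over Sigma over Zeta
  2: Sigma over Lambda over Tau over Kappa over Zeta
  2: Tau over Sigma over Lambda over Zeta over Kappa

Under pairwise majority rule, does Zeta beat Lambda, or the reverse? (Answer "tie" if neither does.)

Lambda

Ballots ranking Zeta above Lambda: 6 + 1 = 7.
Ballots ranking Lambda above Zeta: 21 − 7 = 14.
Lambda wins the head-to-head 14–7.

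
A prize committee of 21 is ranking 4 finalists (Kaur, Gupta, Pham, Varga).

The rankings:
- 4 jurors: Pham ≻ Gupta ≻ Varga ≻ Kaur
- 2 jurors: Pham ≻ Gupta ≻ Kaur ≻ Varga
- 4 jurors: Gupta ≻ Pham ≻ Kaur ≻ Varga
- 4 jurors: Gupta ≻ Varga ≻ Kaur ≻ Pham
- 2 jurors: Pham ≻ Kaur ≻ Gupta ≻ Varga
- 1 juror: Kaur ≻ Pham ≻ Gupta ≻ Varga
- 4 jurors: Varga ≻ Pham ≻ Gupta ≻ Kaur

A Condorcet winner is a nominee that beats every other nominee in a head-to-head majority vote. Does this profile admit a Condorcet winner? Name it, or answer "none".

Check each pair by majority over 21 ballots:
Kaur vs Gupta: Kaur is ranked higher on 2+1 = 3 ballots, Gupta on 18. Gupta wins 18–3.
Kaur vs Pham: Kaur is ranked higher on 4+1 = 5 ballots, Pham on 16. Pham wins 16–5.
Kaur vs Varga: Kaur is ranked higher on 2+4+2+1 = 9 ballots, Varga on 12. Varga wins 12–9.
Gupta vs Pham: 4+4 = 8 for Gupta, 13 for Pham — Pham by 13–8.
Gupta vs Varga: Gupta preferred on 4+2+4+4+2+1 = 17 ballots; Gupta wins 17–4.
Pham vs Varga: Pham preferred on 4+2+4+2+1 = 13 ballots; Pham wins 13–8.
Pham defeats every rival head-to-head and is the Condorcet winner.

Pham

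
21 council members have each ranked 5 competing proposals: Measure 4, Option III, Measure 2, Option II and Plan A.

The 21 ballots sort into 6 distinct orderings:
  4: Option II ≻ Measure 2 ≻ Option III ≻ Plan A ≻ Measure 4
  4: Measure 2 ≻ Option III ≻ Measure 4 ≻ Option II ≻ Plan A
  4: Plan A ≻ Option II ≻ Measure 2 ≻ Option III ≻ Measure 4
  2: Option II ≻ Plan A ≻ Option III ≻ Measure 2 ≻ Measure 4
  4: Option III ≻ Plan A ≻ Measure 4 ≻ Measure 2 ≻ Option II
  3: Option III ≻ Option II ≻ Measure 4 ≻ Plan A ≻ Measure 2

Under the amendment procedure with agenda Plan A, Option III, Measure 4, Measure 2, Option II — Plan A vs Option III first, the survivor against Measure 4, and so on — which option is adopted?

Option II

Round 1: Plan A vs Option III — 6–15, Option III advances.
Round 2: Option III vs Measure 4 — 21–0, Option III advances.
Round 3: Option III vs Measure 2 — 9–12, Measure 2 advances.
Round 4: Measure 2 vs Option II — 8–13, Option II advances.
The agenda winner is Option II.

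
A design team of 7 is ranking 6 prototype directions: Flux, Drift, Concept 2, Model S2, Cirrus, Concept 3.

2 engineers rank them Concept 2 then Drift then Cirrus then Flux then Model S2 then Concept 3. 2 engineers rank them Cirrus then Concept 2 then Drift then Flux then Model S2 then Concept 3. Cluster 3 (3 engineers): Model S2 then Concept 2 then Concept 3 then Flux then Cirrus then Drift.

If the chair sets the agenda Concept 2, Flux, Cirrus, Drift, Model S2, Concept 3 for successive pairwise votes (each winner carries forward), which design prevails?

Round 1: Concept 2 vs Flux — 7–0, Concept 2 advances.
Round 2: Concept 2 vs Cirrus — 5–2, Concept 2 advances.
Round 3: Concept 2 vs Drift — 7–0, Concept 2 advances.
Round 4: Concept 2 vs Model S2 — 4–3, Concept 2 advances.
Round 5: Concept 2 vs Concept 3 — 7–0, Concept 2 advances.
The agenda winner is Concept 2.

Concept 2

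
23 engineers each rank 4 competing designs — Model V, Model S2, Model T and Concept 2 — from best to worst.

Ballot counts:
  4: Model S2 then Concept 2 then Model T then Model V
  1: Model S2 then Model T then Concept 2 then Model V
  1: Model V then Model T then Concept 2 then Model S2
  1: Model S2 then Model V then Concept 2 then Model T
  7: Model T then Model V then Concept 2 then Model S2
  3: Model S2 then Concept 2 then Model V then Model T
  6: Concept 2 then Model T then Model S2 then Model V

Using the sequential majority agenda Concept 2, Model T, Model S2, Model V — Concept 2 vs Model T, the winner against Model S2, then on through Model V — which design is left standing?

Round 1: Concept 2 vs Model T — 14–9, Concept 2 advances.
Round 2: Concept 2 vs Model S2 — 14–9, Concept 2 advances.
Round 3: Concept 2 vs Model V — 14–9, Concept 2 advances.
The agenda winner is Concept 2.

Concept 2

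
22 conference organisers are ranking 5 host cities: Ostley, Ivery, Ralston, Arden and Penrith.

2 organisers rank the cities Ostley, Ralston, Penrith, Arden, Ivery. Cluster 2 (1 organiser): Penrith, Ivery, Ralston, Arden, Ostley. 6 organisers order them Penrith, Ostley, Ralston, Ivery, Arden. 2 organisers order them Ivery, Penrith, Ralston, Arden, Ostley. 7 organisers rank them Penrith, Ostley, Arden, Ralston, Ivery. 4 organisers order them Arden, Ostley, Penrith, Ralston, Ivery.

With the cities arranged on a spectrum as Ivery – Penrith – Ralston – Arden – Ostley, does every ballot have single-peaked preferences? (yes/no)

Axis positions: Ivery=1, Penrith=2, Ralston=3, Arden=4, Ostley=5.
Cluster 1: ranking walks positions 5-3-2-4-1; Ralston is ranked above Arden even though Arden lies between Ralston and the peak Ostley on the axis — preferences dip and rise again. Not single-peaked.
Cluster 2 (peak Penrith at position 2): ranking walks positions 2-1-3-4-5, expanding outward from the peak — single-peaked.
Cluster 3: ranking walks positions 2-5-3-1-4; Ostley is ranked above Ralston even though Ralston lies between Ostley and the peak Penrith on the axis — preferences dip and rise again. Not single-peaked.
Cluster 4 (peak Ivery at position 1): ranking walks positions 1-2-3-4-5, expanding outward from the peak — single-peaked.
Cluster 5: ranking walks positions 2-5-4-3-1; Ostley is ranked above Ralston even though Ralston lies between Ostley and the peak Penrith on the axis — preferences dip and rise again. Not single-peaked.
Cluster 6: ranking walks positions 4-5-2-3-1; Penrith is ranked above Ralston even though Ralston lies between Penrith and the peak Arden on the axis — preferences dip and rise again. Not single-peaked.
Cluster 1 violates single-peakedness, so the profile is not single-peaked on this axis.

no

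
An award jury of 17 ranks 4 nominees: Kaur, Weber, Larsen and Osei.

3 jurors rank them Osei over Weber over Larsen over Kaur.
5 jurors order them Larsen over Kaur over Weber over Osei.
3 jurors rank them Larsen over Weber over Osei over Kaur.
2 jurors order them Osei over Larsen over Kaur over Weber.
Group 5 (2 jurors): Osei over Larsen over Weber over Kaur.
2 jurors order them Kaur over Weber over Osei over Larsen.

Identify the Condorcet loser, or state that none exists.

Head-to-head results (17 jurors):
Kaur vs Weber: Kaur is ranked higher on 5+2+2 = 9 ballots, Weber on 8. Kaur wins 9–8.
Kaur vs Larsen: Kaur preferred on 2 ballots; Larsen wins 15–2.
Kaur vs Osei: Kaur is ranked higher on 5+2 = 7 ballots, Osei on 10. Osei wins 10–7.
Weber–Larsen: Larsen 12–5.
Weber vs Osei: Weber is ranked higher on 5+3+2 = 10 ballots, Osei on 7. Weber wins 10–7.
Larsen vs Osei: 8 to 9, Osei.
Every nominee wins at least one matchup (Kaur beats Weber; Weber beats Osei; Larsen beats Kaur; Osei beats Kaur), so there is no Condorcet loser.

none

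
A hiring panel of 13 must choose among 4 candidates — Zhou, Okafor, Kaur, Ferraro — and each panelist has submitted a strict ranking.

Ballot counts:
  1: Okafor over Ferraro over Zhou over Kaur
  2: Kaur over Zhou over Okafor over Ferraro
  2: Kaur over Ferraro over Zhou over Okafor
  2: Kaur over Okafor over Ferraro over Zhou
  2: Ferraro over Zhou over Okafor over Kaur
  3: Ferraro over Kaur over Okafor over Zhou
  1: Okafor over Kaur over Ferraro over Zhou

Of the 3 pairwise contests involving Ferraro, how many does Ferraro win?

Ferraro against each rival (13 committee members):
Ferraro vs Zhou: Ferraro is ranked higher on 1+2+2+2+3+1 = 11 ballots, Zhou on 2. Ferraro wins 11–2.
Ferraro vs Okafor: 2+2+3 = 7 for Ferraro, 6 for Okafor — Ferraro by 7–6.
Ferraro vs Kaur: Kaur wins 7–6.
Ferraro beats Zhou, Okafor; loses to Kaur — 2 pairwise wins.

2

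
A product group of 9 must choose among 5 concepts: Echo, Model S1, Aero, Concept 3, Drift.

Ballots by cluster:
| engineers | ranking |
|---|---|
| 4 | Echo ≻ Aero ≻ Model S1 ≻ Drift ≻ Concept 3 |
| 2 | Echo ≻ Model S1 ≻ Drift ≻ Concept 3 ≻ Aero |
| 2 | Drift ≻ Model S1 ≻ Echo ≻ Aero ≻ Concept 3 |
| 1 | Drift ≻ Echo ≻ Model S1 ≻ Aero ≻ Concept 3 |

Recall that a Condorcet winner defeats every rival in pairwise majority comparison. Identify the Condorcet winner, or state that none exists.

Echo

Head-to-head results (9 engineers):
Echo vs Model S1: Echo preferred on 4+2+1 = 7 ballots; Echo wins 7–2.
Echo–Aero: Echo 9–0.
Echo vs Concept 3: Echo preferred on 4+2+2+1 = 9 ballots; Echo wins 9–0.
Echo–Drift: Echo 6–3.
Model S1 vs Aero: 5 to 4, Model S1.
Model S1 vs Concept 3: Model S1, 9–0.
Model S1 vs Drift: Model S1 preferred on 4+2 = 6 ballots; Model S1 wins 6–3.
Aero vs Concept 3: Aero wins 7–2.
Aero–Drift: Drift 5–4.
Concept 3–Drift: Drift 9–0.
Echo wins every pairwise contest, so Echo is the Condorcet winner.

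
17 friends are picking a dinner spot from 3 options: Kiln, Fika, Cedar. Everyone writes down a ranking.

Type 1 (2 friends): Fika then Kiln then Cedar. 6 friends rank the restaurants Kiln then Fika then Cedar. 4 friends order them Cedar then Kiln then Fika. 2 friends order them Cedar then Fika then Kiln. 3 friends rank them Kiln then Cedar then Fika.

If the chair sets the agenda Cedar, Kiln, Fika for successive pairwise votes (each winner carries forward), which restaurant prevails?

Kiln

Round 1: Cedar vs Kiln — 6–11, Kiln advances.
Round 2: Kiln vs Fika — 13–4, Kiln advances.
Kiln survives the agenda.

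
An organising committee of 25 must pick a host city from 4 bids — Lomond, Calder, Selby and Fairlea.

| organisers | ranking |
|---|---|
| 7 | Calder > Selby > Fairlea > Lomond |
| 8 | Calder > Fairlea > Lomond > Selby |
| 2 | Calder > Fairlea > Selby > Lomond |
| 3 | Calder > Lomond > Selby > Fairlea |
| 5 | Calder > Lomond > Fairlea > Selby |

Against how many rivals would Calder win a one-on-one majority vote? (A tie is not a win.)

3

Calder against each rival (25 organisers):
Calder vs Lomond: 25 to 0, Calder.
Calder vs Selby: Calder wins 25–0.
Calder–Fairlea: Calder 25–0.
Calder beats Lomond, Selby, Fairlea — 3 pairwise wins.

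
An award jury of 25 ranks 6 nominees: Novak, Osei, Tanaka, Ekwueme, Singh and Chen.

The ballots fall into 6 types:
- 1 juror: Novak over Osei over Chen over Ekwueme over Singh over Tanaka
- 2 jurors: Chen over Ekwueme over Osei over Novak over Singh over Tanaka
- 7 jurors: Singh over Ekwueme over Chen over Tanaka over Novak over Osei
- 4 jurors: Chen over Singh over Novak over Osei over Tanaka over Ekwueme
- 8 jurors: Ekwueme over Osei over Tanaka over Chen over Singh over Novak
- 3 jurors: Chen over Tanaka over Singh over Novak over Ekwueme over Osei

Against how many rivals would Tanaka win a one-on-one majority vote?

1

Tanaka against each rival (25 jurors):
Tanaka–Novak: Tanaka 18–7.
Tanaka vs Osei: 7+3 = 10 for Tanaka, 15 for Osei — Osei by 15–10.
Tanaka vs Ekwueme: 7 to 18, Ekwueme.
Tanaka–Singh: Singh 14–11.
Tanaka vs Chen: Chen wins 17–8.
Tanaka beats Novak; loses to Osei, Ekwueme, Singh, Chen — 1 pairwise win.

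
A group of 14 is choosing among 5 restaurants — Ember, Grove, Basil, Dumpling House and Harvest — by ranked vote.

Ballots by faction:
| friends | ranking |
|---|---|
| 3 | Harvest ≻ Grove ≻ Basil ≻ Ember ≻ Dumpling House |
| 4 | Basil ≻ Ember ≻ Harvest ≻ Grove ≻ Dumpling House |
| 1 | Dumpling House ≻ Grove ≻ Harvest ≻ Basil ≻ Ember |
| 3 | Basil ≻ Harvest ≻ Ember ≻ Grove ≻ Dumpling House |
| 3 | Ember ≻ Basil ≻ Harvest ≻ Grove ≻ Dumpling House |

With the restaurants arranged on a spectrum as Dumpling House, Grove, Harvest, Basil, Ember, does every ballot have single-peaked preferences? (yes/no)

Axis positions: Dumpling House=1, Grove=2, Harvest=3, Basil=4, Ember=5.
Faction 1 (peak Harvest at position 3): ranking walks positions 3-2-4-5-1, expanding outward from the peak — single-peaked.
Faction 2 (peak Basil at position 4): ranking walks positions 4-5-3-2-1, expanding outward from the peak — single-peaked.
Faction 3 (peak Dumpling House at position 1): ranking walks positions 1-2-3-4-5, expanding outward from the peak — single-peaked.
Faction 4 (peak Basil at position 4): ranking walks positions 4-3-5-2-1, expanding outward from the peak — single-peaked.
Faction 5 (peak Ember at position 5): ranking walks positions 5-4-3-2-1, expanding outward from the peak — single-peaked.
Every ranking is single-peaked on this axis.

yes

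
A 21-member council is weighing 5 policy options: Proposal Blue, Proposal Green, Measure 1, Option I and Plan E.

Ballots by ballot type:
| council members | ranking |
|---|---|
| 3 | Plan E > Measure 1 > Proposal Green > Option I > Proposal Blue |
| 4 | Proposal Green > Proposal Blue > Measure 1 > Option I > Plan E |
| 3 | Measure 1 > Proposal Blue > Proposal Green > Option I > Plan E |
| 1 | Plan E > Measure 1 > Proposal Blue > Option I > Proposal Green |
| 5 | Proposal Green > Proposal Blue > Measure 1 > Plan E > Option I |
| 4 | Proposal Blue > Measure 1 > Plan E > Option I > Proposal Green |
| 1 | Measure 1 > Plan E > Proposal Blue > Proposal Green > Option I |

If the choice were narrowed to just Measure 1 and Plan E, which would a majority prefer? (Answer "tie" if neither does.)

Measure 1

Ballots ranking Measure 1 above Plan E: 4 + 3 + 5 + 4 + 1 = 17.
Ballots ranking Plan E above Measure 1: 21 − 17 = 4.
Measure 1 wins the head-to-head 17–4.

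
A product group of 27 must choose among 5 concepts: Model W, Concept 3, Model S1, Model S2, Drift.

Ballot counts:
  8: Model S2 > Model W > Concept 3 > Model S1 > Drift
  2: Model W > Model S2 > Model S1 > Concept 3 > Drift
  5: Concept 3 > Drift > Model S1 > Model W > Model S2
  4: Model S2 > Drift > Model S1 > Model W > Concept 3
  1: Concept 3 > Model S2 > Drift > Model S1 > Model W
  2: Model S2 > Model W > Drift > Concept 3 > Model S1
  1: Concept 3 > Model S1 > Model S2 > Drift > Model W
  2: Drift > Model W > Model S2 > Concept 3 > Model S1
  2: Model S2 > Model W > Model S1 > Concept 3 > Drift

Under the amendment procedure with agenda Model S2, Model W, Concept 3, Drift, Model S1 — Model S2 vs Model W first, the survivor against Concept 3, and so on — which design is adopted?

Model S2

Round 1: Model S2 vs Model W — 18–9, Model S2 advances.
Round 2: Model S2 vs Concept 3 — 20–7, Model S2 advances.
Round 3: Model S2 vs Drift — 20–7, Model S2 advances.
Round 4: Model S2 vs Model S1 — 21–6, Model S2 advances.
The agenda winner is Model S2.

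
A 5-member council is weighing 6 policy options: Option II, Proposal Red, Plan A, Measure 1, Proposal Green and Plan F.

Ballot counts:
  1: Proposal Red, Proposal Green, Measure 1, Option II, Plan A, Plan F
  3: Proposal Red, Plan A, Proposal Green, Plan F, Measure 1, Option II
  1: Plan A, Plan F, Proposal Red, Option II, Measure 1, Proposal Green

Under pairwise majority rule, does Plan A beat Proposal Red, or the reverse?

Proposal Red

Ballots ranking Plan A above Proposal Red: 1.
Ballots ranking Proposal Red above Plan A: 5 − 1 = 4.
Proposal Red wins the head-to-head 4–1.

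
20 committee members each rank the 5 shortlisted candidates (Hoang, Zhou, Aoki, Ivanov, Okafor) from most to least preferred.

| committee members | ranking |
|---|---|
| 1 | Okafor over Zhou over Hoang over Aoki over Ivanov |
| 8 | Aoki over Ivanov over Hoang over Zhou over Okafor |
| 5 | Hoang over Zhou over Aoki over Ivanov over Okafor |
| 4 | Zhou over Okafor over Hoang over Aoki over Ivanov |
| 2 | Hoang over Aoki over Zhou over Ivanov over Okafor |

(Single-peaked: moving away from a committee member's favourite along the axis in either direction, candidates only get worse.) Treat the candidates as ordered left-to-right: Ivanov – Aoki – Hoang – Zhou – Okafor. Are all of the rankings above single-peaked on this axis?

Axis positions: Ivanov=1, Aoki=2, Hoang=3, Zhou=4, Okafor=5.
Cluster 1 (peak Okafor at position 5): ranking walks positions 5-4-3-2-1, expanding outward from the peak — single-peaked.
Cluster 2 (peak Aoki at position 2): ranking walks positions 2-1-3-4-5, expanding outward from the peak — single-peaked.
Cluster 3 (peak Hoang at position 3): ranking walks positions 3-4-2-1-5, expanding outward from the peak — single-peaked.
Cluster 4 (peak Zhou at position 4): ranking walks positions 4-5-3-2-1, expanding outward from the peak — single-peaked.
Cluster 5 (peak Hoang at position 3): ranking walks positions 3-2-4-1-5, expanding outward from the peak — single-peaked.
Every ranking is single-peaked on this axis.

yes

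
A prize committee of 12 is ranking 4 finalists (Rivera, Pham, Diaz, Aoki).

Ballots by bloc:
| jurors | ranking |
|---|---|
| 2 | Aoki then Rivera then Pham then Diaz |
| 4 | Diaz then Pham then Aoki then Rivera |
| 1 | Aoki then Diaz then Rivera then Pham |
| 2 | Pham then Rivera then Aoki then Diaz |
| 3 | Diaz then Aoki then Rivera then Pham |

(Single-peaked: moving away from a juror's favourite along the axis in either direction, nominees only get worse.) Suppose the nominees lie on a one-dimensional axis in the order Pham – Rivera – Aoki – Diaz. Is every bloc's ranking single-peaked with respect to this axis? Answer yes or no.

no

Axis positions: Pham=1, Rivera=2, Aoki=3, Diaz=4.
Bloc 1 (peak Aoki at position 3): ranking walks positions 3-2-1-4, expanding outward from the peak — single-peaked.
Bloc 2: ranking walks positions 4-1-3-2; Pham is ranked above Aoki even though Aoki lies between Pham and the peak Diaz on the axis — preferences dip and rise again. Not single-peaked.
Bloc 3 (peak Aoki at position 3): ranking walks positions 3-4-2-1, expanding outward from the peak — single-peaked.
Bloc 4 (peak Pham at position 1): ranking walks positions 1-2-3-4, expanding outward from the peak — single-peaked.
Bloc 5 (peak Diaz at position 4): ranking walks positions 4-3-2-1, expanding outward from the peak — single-peaked.
Bloc 2 violates single-peakedness, so the profile is not single-peaked on this axis.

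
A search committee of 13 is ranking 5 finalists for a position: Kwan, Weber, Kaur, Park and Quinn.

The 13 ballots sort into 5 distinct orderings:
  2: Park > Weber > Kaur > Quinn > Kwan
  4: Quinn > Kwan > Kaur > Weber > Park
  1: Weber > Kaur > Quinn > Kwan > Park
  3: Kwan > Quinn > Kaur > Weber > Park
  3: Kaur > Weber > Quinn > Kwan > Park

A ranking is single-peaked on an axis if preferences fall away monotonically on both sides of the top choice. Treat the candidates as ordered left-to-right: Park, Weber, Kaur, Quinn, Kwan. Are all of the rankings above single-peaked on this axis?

yes

Axis positions: Park=1, Weber=2, Kaur=3, Quinn=4, Kwan=5.
Cluster 1 (peak Park at position 1): ranking walks positions 1-2-3-4-5, expanding outward from the peak — single-peaked.
Cluster 2 (peak Quinn at position 4): ranking walks positions 4-5-3-2-1, expanding outward from the peak — single-peaked.
Cluster 3 (peak Weber at position 2): ranking walks positions 2-3-4-5-1, expanding outward from the peak — single-peaked.
Cluster 4 (peak Kwan at position 5): ranking walks positions 5-4-3-2-1, expanding outward from the peak — single-peaked.
Cluster 5 (peak Kaur at position 3): ranking walks positions 3-2-4-5-1, expanding outward from the peak — single-peaked.
Every ranking is single-peaked on this axis.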